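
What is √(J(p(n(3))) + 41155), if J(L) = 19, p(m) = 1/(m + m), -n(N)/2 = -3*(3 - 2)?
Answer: √41174 ≈ 202.91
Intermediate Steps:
n(N) = 6 (n(N) = -(-6)*(3 - 2) = -(-6) = -2*(-3) = 6)
p(m) = 1/(2*m)
√(J(p(n(3))) + 41155) = √(19 + 41155) = √41174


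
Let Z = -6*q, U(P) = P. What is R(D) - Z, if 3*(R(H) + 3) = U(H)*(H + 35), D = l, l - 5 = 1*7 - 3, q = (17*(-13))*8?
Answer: -10479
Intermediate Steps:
q = -1768 (q = -221*8 = -1768)
l = 9 (l = 5 + (1*7 - 3) = 5 + (7 - 3) = 5 + 4 = 9)
D = 9
R(H) = -3 + H*(35 + H)/3 (R(H) = -3 + (H*(H + 35))/3 = -3 + (H*(35 + H))/3 = -3 + H*(35 + H)/3)
Z = 10608 (Z = -6*(-1768) = 10608)
R(D) - Z = (-3 + (1/3)*9**2 + (35/3)*9) - 1*10608 = (-3 + (1/3)*81 + 105) - 10608 = (-3 + 27 + 105) - 10608 = 129 - 10608 = -10479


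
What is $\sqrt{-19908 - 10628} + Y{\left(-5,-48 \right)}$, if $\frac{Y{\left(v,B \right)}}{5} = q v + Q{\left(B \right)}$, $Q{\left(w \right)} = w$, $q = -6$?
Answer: $-90 + 2 i \sqrt{7634} \approx -90.0 + 174.75 i$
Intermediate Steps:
$Y{\left(v,B \right)} = - 30 v + 5 B$ ($Y{\left(v,B \right)} = 5 \left(- 6 v + B\right) = 5 \left(B - 6 v\right) = - 30 v + 5 B$)
$\sqrt{-19908 - 10628} + Y{\left(-5,-48 \right)} = \sqrt{-19908 - 10628} + \left(\left(-30\right) \left(-5\right) + 5 \left(-48\right)\right) = \sqrt{-30536} + \left(150 - 240\right) = 2 i \sqrt{7634} - 90 = -90 + 2 i \sqrt{7634}$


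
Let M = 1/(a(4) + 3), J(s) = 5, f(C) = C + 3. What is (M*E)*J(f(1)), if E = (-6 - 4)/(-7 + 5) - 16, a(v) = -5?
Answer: 55/2 ≈ 27.500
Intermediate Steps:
f(C) = 3 + C
M = -1/2 (M = 1/(-5 + 3) = 1/(-2) = -1/2 ≈ -0.50000)
E = -11 (E = -10/(-2) - 16 = -10*(-1/2) - 16 = 5 - 16 = -11)
(M*E)*J(f(1)) = -1/2*(-11)*5 = (11/2)*5 = 55/2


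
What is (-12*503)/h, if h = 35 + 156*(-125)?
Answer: 6036/19465 ≈ 0.31009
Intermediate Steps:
h = -19465 (h = 35 - 19500 = -19465)
(-12*503)/h = -12*503/(-19465) = -6036*(-1/19465) = 6036/19465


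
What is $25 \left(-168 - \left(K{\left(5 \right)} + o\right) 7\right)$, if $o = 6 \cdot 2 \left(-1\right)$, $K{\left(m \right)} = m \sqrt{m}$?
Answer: $-2100 - 875 \sqrt{5} \approx -4056.6$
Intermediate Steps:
$K{\left(m \right)} = m^{\frac{3}{2}}$
$o = -12$ ($o = 12 \left(-1\right) = -12$)
$25 \left(-168 - \left(K{\left(5 \right)} + o\right) 7\right) = 25 \left(-168 - \left(5^{\frac{3}{2}} - 12\right) 7\right) = 25 \left(-168 - \left(5 \sqrt{5} - 12\right) 7\right) = 25 \left(-168 - \left(-12 + 5 \sqrt{5}\right) 7\right) = 25 \left(-168 - \left(-84 + 35 \sqrt{5}\right)\right) = 25 \left(-168 + \left(84 - 35 \sqrt{5}\right)\right) = 25 \left(-84 - 35 \sqrt{5}\right) = -2100 - 875 \sqrt{5}$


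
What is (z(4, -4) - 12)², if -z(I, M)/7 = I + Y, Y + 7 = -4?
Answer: 1369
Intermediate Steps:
Y = -11 (Y = -7 - 4 = -11)
z(I, M) = 77 - 7*I (z(I, M) = -7*(I - 11) = -7*(-11 + I) = 77 - 7*I)
(z(4, -4) - 12)² = ((77 - 7*4) - 12)² = ((77 - 28) - 12)² = (49 - 12)² = 37² = 1369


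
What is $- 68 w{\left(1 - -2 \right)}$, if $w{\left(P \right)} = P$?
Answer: $-204$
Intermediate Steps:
$- 68 w{\left(1 - -2 \right)} = - 68 \left(1 - -2\right) = - 68 \left(1 + 2\right) = \left(-68\right) 3 = -204$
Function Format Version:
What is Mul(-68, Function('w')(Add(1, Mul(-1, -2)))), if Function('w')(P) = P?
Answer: -204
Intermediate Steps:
Mul(-68, Function('w')(Add(1, Mul(-1, -2)))) = Mul(-68, Add(1, Mul(-1, -2))) = Mul(-68, Add(1, 2)) = Mul(-68, 3) = -204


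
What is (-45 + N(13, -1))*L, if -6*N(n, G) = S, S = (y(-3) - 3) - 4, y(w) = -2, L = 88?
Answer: -3828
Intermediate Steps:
S = -9 (S = (-2 - 3) - 4 = -5 - 4 = -9)
N(n, G) = 3/2 (N(n, G) = -1/6*(-9) = 3/2)
(-45 + N(13, -1))*L = (-45 + 3/2)*88 = -87/2*88 = -3828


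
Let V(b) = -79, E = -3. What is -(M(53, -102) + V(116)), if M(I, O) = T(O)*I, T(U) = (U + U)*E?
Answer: -32357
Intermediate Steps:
T(U) = -6*U (T(U) = (U + U)*(-3) = (2*U)*(-3) = -6*U)
M(I, O) = -6*I*O (M(I, O) = (-6*O)*I = -6*I*O)
-(M(53, -102) + V(116)) = -(-6*53*(-102) - 79) = -(32436 - 79) = -1*32357 = -32357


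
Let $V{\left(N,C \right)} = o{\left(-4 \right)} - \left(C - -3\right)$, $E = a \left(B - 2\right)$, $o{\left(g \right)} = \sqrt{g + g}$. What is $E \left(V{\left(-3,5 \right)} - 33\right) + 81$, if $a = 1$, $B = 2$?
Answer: $81$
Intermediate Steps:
$o{\left(g \right)} = \sqrt{2} \sqrt{g}$ ($o{\left(g \right)} = \sqrt{2 g} = \sqrt{2} \sqrt{g}$)
$E = 0$ ($E = 1 \left(2 - 2\right) = 1 \cdot 0 = 0$)
$V{\left(N,C \right)} = -3 - C + 2 i \sqrt{2}$ ($V{\left(N,C \right)} = \sqrt{2} \sqrt{-4} - \left(C - -3\right) = \sqrt{2} \cdot 2 i - \left(C + 3\right) = 2 i \sqrt{2} - \left(3 + C\right) = -3 - C + 2 i \sqrt{2}$)
$E \left(V{\left(-3,5 \right)} - 33\right) + 81 = 0 \left(\left(-3 - 5 + 2 i \sqrt{2}\right) - 33\right) + 81 = 0 \left(\left(-8 + 2 i \sqrt{2}\right) - 33\right) + 81 = 0 \left(-41 + 2 i \sqrt{2}\right) + 81 = 0 + 81 = 81$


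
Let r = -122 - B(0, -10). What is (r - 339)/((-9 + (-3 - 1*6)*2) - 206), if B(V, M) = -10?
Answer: 451/233 ≈ 1.9356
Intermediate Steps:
r = -112 (r = -122 - 1*(-10) = -122 + 10 = -112)
(r - 339)/((-9 + (-3 - 1*6)*2) - 206) = (-112 - 339)/((-9 + (-3 - 1*6)*2) - 206) = -451/((-9 + (-3 - 6)*2) - 206) = -451/((-9 - 9*2) - 206) = -451/((-9 - 18) - 206) = -451/(-27 - 206) = -451/(-233) = -451*(-1/233) = 451/233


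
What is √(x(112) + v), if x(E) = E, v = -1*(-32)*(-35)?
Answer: 12*I*√7 ≈ 31.749*I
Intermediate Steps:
v = -1120 (v = 32*(-35) = -1120)
√(x(112) + v) = √(112 - 1120) = √(-1008) = 12*I*√7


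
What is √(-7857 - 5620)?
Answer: I*√13477 ≈ 116.09*I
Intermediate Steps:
√(-7857 - 5620) = √(-13477) = I*√13477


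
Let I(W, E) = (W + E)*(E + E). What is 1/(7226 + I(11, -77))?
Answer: 1/17390 ≈ 5.7504e-5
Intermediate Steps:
I(W, E) = 2*E*(E + W) (I(W, E) = (E + W)*(2*E) = 2*E*(E + W))
1/(7226 + I(11, -77)) = 1/(7226 + 2*(-77)*(-77 + 11)) = 1/(7226 + 2*(-77)*(-66)) = 1/(7226 + 10164) = 1/17390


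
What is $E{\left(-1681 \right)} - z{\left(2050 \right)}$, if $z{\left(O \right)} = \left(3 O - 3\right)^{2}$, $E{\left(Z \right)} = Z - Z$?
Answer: $-37785609$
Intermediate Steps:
$E{\left(Z \right)} = 0$
$z{\left(O \right)} = \left(-3 + 3 O\right)^{2}$
$E{\left(-1681 \right)} - z{\left(2050 \right)} = 0 - 9 \left(-1 + 2050\right)^{2} = 0 - 9 \cdot 2049^{2} = 0 - 9 \cdot 4198401 = 0 - 37785609 = -37785609$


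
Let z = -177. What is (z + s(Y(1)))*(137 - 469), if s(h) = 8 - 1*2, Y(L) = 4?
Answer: 56772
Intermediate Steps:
s(h) = 6 (s(h) = 8 - 2 = 6)
(z + s(Y(1)))*(137 - 469) = (-177 + 6)*(137 - 469) = -171*(-332) = 56772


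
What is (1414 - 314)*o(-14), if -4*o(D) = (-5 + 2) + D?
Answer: 4675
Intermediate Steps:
o(D) = ¾ - D/4 (o(D) = -((-5 + 2) + D)/4 = -(-3 + D)/4 = ¾ - D/4)
(1414 - 314)*o(-14) = (1414 - 314)*(¾ - ¼*(-14)) = 1100*(¾ + 7/2) = 1100*(17/4) = 4675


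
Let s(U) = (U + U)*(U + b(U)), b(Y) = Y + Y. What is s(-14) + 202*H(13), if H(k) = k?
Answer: 3802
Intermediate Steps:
b(Y) = 2*Y
s(U) = 6*U**2 (s(U) = (U + U)*(U + 2*U) = (2*U)*(3*U) = 6*U**2)
s(-14) + 202*H(13) = 6*(-14)**2 + 202*13 = 6*196 + 2626 = 1176 + 2626 = 3802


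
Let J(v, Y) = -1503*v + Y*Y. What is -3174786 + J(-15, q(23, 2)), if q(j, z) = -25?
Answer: -3151616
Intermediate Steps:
J(v, Y) = Y² - 1503*v (J(v, Y) = -1503*v + Y² = Y² - 1503*v)
-3174786 + J(-15, q(23, 2)) = -3174786 + ((-25)² - 1503*(-15)) = -3174786 + (625 + 22545) = -3174786 + 23170 = -3151616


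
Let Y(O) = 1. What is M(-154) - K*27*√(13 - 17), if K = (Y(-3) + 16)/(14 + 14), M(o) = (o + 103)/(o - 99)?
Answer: 51/253 - 459*I/14 ≈ 0.20158 - 32.786*I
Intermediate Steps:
M(o) = (103 + o)/(-99 + o)
K = 17/28 (K = (1 + 16)/(14 + 14) = 17/28 ≈ 0.60714)
M(-154) - K*27*√(13 - 17) = (103 - 154)/(-99 - 154) - (17/28)*27*√(13 - 17) = -51/(-253) - 459*√(-4)/28 = -1/253*(-51) - 459*2*I/28 = 51/253 - 459*I/14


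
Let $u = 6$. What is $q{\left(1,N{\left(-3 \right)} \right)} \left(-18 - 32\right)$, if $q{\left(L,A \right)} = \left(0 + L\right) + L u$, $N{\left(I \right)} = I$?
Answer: $-350$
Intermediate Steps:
$q{\left(L,A \right)} = 7 L$ ($q{\left(L,A \right)} = \left(0 + L\right) + L 6 = L + 6 L = 7 L$)
$q{\left(1,N{\left(-3 \right)} \right)} \left(-18 - 32\right) = 7 \cdot 1 \left(-18 - 32\right) = 7 \left(-50\right) = -350$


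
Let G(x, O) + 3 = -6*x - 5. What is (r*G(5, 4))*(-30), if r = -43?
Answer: -49020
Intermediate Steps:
G(x, O) = -8 - 6*x (G(x, O) = -3 + (-6*x - 5) = -3 + (-5 - 6*x) = -8 - 6*x)
(r*G(5, 4))*(-30) = -43*(-8 - 6*5)*(-30) = -43*(-8 - 30)*(-30) = -43*(-38)*(-30) = 1634*(-30) = -49020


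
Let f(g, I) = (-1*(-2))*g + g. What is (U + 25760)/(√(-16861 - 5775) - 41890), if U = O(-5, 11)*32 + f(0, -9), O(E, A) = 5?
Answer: -67861800/109674671 - 3240*I*√5659/109674671 ≈ -0.61876 - 0.0022223*I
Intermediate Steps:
f(g, I) = 3*g (f(g, I) = 2*g + g = 3*g)
U = 160 (U = 5*32 + 3*0 = 160 + 0 = 160)
(U + 25760)/(√(-16861 - 5775) - 41890) = (160 + 25760)/(√(-16861 - 5775) - 41890) = 25920/(√(-22636) - 41890) = 25920/(2*I*√5659 - 41890) = 25920/(-41890 + 2*I*√5659)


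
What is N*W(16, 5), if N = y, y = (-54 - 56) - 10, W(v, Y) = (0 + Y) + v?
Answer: -2520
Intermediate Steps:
W(v, Y) = Y + v
y = -120 (y = -110 - 10 = -120)
N = -120
N*W(16, 5) = -120*(5 + 16) = -120*21 = -2520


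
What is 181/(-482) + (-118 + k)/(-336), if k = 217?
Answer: -18089/26992 ≈ -0.67016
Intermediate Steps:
181/(-482) + (-118 + k)/(-336) = 181/(-482) + (-118 + 217)/(-336) = 181*(-1/482) + 99*(-1/336) = -181/482 - 33/112 = -18089/26992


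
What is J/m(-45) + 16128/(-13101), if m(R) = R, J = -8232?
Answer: 11902408/65505 ≈ 181.70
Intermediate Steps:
J/m(-45) + 16128/(-13101) = -8232/(-45) + 16128/(-13101) = -8232*(-1/45) + 16128*(-1/13101) = 2744/15 - 5376/4367 = 11902408/65505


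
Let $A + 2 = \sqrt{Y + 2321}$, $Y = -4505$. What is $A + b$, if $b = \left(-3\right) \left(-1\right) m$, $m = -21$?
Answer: $-65 + 2 i \sqrt{546} \approx -65.0 + 46.733 i$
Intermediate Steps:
$A = -2 + 2 i \sqrt{546}$ ($A = -2 + \sqrt{-4505 + 2321} = -2 + \sqrt{-2184} = -2 + 2 i \sqrt{546} \approx -2.0 + 46.733 i$)
$b = -63$ ($b = \left(-3\right) \left(-1\right) \left(-21\right) = 3 \left(-21\right) = -63$)
$A + b = \left(-2 + 2 i \sqrt{546}\right) - 63 = -65 + 2 i \sqrt{546}$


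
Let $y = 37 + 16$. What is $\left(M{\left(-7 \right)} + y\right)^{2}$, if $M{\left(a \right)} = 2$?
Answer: $3025$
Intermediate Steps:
$y = 53$
$\left(M{\left(-7 \right)} + y\right)^{2} = \left(2 + 53\right)^{2} = 55^{2} = 3025$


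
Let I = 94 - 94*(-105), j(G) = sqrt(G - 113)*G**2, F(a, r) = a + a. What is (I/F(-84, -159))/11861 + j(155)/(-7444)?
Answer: -2491/498162 - 24025*sqrt(42)/7444 ≈ -20.921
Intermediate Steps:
F(a, r) = 2*a
j(G) = G**2*sqrt(-113 + G) (j(G) = sqrt(-113 + G)*G**2 = G**2*sqrt(-113 + G))
I = 9964 (I = 94 + 9870 = 9964)
(I/F(-84, -159))/11861 + j(155)/(-7444) = (9964/((2*(-84))))/11861 + (155**2*sqrt(-113 + 155))/(-7444) = (9964/(-168))*(1/11861) + (24025*sqrt(42))*(-1/7444) = (9964*(-1/168))*(1/11861) - 24025*sqrt(42)/7444 = -2491/42*1/11861 - 24025*sqrt(42)/7444 = -2491/498162 - 24025*sqrt(42)/7444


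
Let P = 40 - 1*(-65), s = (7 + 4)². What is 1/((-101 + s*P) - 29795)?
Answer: -1/17191 ≈ -5.8170e-5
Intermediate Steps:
s = 121 (s = 11² = 121)
P = 105 (P = 40 + 65 = 105)
1/((-101 + s*P) - 29795) = 1/((-101 + 121*105) - 29795) = 1/((-101 + 12705) - 29795) = 1/(12604 - 29795) = 1/(-17191) = -1/17191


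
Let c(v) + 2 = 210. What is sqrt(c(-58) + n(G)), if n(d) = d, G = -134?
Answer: sqrt(74) ≈ 8.6023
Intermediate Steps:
c(v) = 208 (c(v) = -2 + 210 = 208)
sqrt(c(-58) + n(G)) = sqrt(208 - 134) = sqrt(74)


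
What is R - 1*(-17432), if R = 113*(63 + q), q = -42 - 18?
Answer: 17771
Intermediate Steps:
q = -60
R = 339 (R = 113*(63 - 60) = 113*3 = 339)
R - 1*(-17432) = 339 - 1*(-17432) = 339 + 17432 = 17771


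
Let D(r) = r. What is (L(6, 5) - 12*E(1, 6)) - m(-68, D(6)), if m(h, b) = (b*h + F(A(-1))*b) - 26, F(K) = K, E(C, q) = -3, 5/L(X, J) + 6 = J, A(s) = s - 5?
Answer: 501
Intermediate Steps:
A(s) = -5 + s
L(X, J) = 5/(-6 + J)
m(h, b) = -26 - 6*b + b*h (m(h, b) = (b*h + (-5 - 1)*b) - 26 = (b*h - 6*b) - 26 = (-6*b + b*h) - 26 = -26 - 6*b + b*h)
(L(6, 5) - 12*E(1, 6)) - m(-68, D(6)) = (5/(-6 + 5) - 12*(-3)) - (-26 - 6*6 + 6*(-68)) = (5/(-1) + 36) - (-26 - 36 - 408) = (5*(-1) + 36) - 1*(-470) = (-5 + 36) + 470 = 31 + 470 = 501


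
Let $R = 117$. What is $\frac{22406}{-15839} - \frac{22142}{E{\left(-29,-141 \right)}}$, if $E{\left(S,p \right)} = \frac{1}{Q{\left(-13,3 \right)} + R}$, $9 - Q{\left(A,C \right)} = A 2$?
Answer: $- \frac{53307507382}{15839} \approx -3.3656 \cdot 10^{6}$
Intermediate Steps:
$Q{\left(A,C \right)} = 9 - 2 A$ ($Q{\left(A,C \right)} = 9 - A 2 = 9 - 2 A$)
$E{\left(S,p \right)} = \frac{1}{152}$ ($E{\left(S,p \right)} = \frac{1}{\left(9 - -26\right) + 117} = \frac{1}{\left(9 + 26\right) + 117} = \frac{1}{35 + 117} = \frac{1}{152}$)
$\frac{22406}{-15839} - \frac{22142}{E{\left(-29,-141 \right)}} = \frac{22406}{-15839} - 22142 \frac{1}{\frac{1}{152}} = 22406 \left(- \frac{1}{15839}\right) - 3365584 = - \frac{22406}{15839} - 3365584 = - \frac{53307507382}{15839}$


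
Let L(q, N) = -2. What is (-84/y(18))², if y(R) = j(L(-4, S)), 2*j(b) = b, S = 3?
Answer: 7056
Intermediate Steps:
j(b) = b/2
y(R) = -1 (y(R) = (½)*(-2) = -1)
(-84/y(18))² = (-84/(-1))² = (-84*(-1))² = 84² = 7056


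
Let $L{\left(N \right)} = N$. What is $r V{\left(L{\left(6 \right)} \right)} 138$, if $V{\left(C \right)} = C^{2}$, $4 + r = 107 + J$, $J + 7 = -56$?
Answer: $198720$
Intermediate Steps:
$J = -63$ ($J = -7 - 56 = -63$)
$r = 40$ ($r = -4 + \left(107 - 63\right) = -4 + 44 = 40$)
$r V{\left(L{\left(6 \right)} \right)} 138 = 40 \cdot 6^{2} \cdot 138 = 40 \cdot 36 \cdot 138 = 1440 \cdot 138 = 198720$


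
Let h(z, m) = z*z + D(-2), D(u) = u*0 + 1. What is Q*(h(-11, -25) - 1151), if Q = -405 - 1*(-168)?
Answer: 243873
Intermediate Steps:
D(u) = 1 (D(u) = 0 + 1 = 1)
Q = -237 (Q = -405 + 168 = -237)
h(z, m) = 1 + z² (h(z, m) = z*z + 1 = z² + 1 = 1 + z²)
Q*(h(-11, -25) - 1151) = -237*((1 + (-11)²) - 1151) = -237*((1 + 121) - 1151) = -237*(122 - 1151) = -237*(-1029) = 243873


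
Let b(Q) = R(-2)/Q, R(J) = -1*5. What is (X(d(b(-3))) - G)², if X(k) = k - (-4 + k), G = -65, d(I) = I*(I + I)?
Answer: 4761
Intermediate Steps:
R(J) = -5
b(Q) = -5/Q
d(I) = 2*I² (d(I) = I*(2*I) = 2*I²)
X(k) = 4 (X(k) = k + (4 - k) = 4)
(X(d(b(-3))) - G)² = (4 - 1*(-65))² = (4 + 65)² = 69² = 4761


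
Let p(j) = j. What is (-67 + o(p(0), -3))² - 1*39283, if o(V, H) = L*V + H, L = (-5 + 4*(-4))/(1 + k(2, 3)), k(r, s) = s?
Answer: -34383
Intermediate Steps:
L = -21/4 (L = (-5 + 4*(-4))/(1 + 3) = (-5 - 16)/4 = -21*¼ = -21/4 ≈ -5.2500)
o(V, H) = H - 21*V/4 (o(V, H) = -21*V/4 + H = H - 21*V/4)
(-67 + o(p(0), -3))² - 1*39283 = (-67 + (-3 - 21/4*0))² - 1*39283 = (-67 + (-3 + 0))² - 39283 = (-67 - 3)² - 39283 = (-70)² - 39283 = 4900 - 39283 = -34383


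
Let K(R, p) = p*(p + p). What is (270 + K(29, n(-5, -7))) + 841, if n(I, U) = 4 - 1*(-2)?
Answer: 1183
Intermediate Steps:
n(I, U) = 6 (n(I, U) = 4 + 2 = 6)
K(R, p) = 2*p² (K(R, p) = p*(2*p) = 2*p²)
(270 + K(29, n(-5, -7))) + 841 = (270 + 2*6²) + 841 = (270 + 2*36) + 841 = (270 + 72) + 841 = 342 + 841 = 1183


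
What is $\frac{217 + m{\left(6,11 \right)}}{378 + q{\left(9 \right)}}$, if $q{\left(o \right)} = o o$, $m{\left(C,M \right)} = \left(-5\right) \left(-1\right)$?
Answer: $\frac{74}{153} \approx 0.48366$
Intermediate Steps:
$m{\left(C,M \right)} = 5$
$q{\left(o \right)} = o^{2}$
$\frac{217 + m{\left(6,11 \right)}}{378 + q{\left(9 \right)}} = \frac{217 + 5}{378 + 9^{2}} = \frac{222}{378 + 81} = \frac{222}{459} = 222 \cdot \frac{1}{459} = \frac{74}{153}$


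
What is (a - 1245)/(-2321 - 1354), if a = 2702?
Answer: -1457/3675 ≈ -0.39646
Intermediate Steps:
(a - 1245)/(-2321 - 1354) = (2702 - 1245)/(-2321 - 1354) = 1457/(-3675) = 1457*(-1/3675) = -1457/3675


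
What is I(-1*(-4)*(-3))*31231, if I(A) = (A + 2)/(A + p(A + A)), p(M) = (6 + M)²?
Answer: -156155/156 ≈ -1001.0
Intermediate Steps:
I(A) = (2 + A)/(A + (6 + 2*A)²) (I(A) = (A + 2)/(A + (6 + (A + A))²) = (2 + A)/(A + (6 + 2*A)²))
I(-1*(-4)*(-3))*31231 = ((2 - 1*(-4)*(-3))/(-1*(-4)*(-3) + 4*(3 - 1*(-4)*(-3))²))*31231 = ((2 + 4*(-3))/(4*(-3) + 4*(3 + 4*(-3))²))*31231 = ((2 - 12)/(-12 + 4*(3 - 12)²))*31231 = (-10/(-12 + 4*(-9)²))*31231 = (-10/(-12 + 4*81))*31231 = (-10/(-12 + 324))*31231 = (-10/312)*31231 = ((1/312)*(-10))*31231 = -5/156*31231 = -156155/156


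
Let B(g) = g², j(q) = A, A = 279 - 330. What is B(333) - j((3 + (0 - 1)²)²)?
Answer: 110940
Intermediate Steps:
A = -51
j(q) = -51
B(333) - j((3 + (0 - 1)²)²) = 333² - 1*(-51) = 110889 + 51 = 110940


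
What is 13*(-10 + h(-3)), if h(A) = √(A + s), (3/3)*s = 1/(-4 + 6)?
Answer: -130 + 13*I*√10/2 ≈ -130.0 + 20.555*I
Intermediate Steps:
s = ½ (s = 1/(-4 + 6) = 1/2 = ½ ≈ 0.50000)
h(A) = √(½ + A) (h(A) = √(A + ½) = √(½ + A))
13*(-10 + h(-3)) = 13*(-10 + √(2 + 4*(-3))/2) = 13*(-10 + √(2 - 12)/2) = 13*(-10 + √(-10)/2) = 13*(-10 + (I*√10)/2) = 13*(-10 + I*√10/2) = -130 + 13*I*√10/2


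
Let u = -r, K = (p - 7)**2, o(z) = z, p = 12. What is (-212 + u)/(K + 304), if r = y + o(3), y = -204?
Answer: -11/329 ≈ -0.033435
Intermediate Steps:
K = 25 (K = (12 - 7)**2 = 5**2 = 25)
r = -201 (r = -204 + 3 = -201)
u = 201 (u = -1*(-201) = 201)
(-212 + u)/(K + 304) = (-212 + 201)/(25 + 304) = -11/329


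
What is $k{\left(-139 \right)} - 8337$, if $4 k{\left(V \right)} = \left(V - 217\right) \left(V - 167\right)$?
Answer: $18897$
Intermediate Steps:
$k{\left(V \right)} = \frac{\left(-217 + V\right) \left(-167 + V\right)}{4}$ ($k{\left(V \right)} = \frac{\left(V - 217\right) \left(V - 167\right)}{4} = \frac{\left(-217 + V\right) \left(-167 + V\right)}{4}$)
$k{\left(-139 \right)} - 8337 = \left(\frac{36239}{4} - -13344 + \frac{\left(-139\right)^{2}}{4}\right) - 8337 = \left(\frac{36239}{4} + 13344 + \frac{1}{4} \cdot 19321\right) - 8337 = \left(\frac{36239}{4} + 13344 + \frac{19321}{4}\right) - 8337 = 27234 - 8337 = 18897$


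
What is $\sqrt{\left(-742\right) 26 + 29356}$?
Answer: $4 \sqrt{629} \approx 100.32$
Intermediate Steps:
$\sqrt{\left(-742\right) 26 + 29356} = \sqrt{-19292 + 29356} = \sqrt{10064} = 4 \sqrt{629}$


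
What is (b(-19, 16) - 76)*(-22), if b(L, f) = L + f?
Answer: 1738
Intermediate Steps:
(b(-19, 16) - 76)*(-22) = ((-19 + 16) - 76)*(-22) = (-3 - 76)*(-22) = -79*(-22) = 1738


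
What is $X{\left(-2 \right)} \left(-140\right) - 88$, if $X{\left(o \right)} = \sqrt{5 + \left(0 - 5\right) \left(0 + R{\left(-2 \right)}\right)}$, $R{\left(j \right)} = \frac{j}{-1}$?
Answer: $-88 - 140 i \sqrt{5} \approx -88.0 - 313.05 i$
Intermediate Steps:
$R{\left(j \right)} = - j$ ($R{\left(j \right)} = j \left(-1\right) = - j$)
$X{\left(o \right)} = i \sqrt{5}$ ($X{\left(o \right)} = \sqrt{5 + \left(0 - 5\right) \left(0 - -2\right)} = \sqrt{5 - 5 \left(0 + 2\right)} = \sqrt{5 - 10} = \sqrt{-5} = i \sqrt{5}$)
$X{\left(-2 \right)} \left(-140\right) - 88 = i \sqrt{5} \left(-140\right) - 88 = - 140 i \sqrt{5} - 88 = -88 - 140 i \sqrt{5}$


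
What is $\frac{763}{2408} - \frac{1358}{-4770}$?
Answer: $\frac{493541}{820440} \approx 0.60156$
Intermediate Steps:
$\frac{763}{2408} - \frac{1358}{-4770} = 763 \cdot \frac{1}{2408} - - \frac{679}{2385} = \frac{109}{344} + \frac{679}{2385} = \frac{493541}{820440}$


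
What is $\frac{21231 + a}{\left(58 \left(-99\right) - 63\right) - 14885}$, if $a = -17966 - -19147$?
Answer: $- \frac{11206}{10345} \approx -1.0832$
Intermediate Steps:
$a = 1181$ ($a = -17966 + 19147 = 1181$)
$\frac{21231 + a}{\left(58 \left(-99\right) - 63\right) - 14885} = \frac{21231 + 1181}{\left(58 \left(-99\right) - 63\right) - 14885} = \frac{22412}{\left(-5742 - 63\right) - 14885} = \frac{22412}{-5805 - 14885} = \frac{22412}{-20690} = 22412 \left(- \frac{1}{20690}\right) = - \frac{11206}{10345}$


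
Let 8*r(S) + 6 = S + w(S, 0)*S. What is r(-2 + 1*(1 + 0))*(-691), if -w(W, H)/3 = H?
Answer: 4837/8 ≈ 604.63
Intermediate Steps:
w(W, H) = -3*H
r(S) = -¾ + S/8 (r(S) = -¾ + (S + (-3*0)*S)/8 = -¾ + (S + 0*S)/8 = -¾ + (S + 0)/8 = -¾ + S/8)
r(-2 + 1*(1 + 0))*(-691) = (-¾ + (-2 + 1*(1 + 0))/8)*(-691) = (-¾ + (-2 + 1*1)/8)*(-691) = (-¾ + (-2 + 1)/8)*(-691) = (-¾ + (⅛)*(-1))*(-691) = (-¾ - ⅛)*(-691) = -7/8*(-691) = 4837/8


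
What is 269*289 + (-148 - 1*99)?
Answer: 77494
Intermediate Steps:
269*289 + (-148 - 1*99) = 77741 + (-148 - 99) = 77741 - 247 = 77494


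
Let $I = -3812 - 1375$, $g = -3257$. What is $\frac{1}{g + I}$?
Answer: $- \frac{1}{8444} \approx -0.00011843$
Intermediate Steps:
$I = -5187$ ($I = -3812 - 1375 = -5187$)
$\frac{1}{g + I} = \frac{1}{-3257 - 5187} = \frac{1}{-8444} = - \frac{1}{8444}$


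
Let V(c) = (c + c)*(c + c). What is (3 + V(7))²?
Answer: 39601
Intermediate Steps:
V(c) = 4*c² (V(c) = (2*c)*(2*c) = 4*c²)
(3 + V(7))² = (3 + 4*7²)² = (3 + 4*49)² = (3 + 196)² = 199² = 39601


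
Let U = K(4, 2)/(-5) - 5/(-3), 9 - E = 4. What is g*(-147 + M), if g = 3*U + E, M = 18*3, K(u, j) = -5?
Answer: -1209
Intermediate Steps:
E = 5 (E = 9 - 1*4 = 9 - 4 = 5)
U = 8/3 (U = -5/(-5) - 5/(-3) = -5*(-⅕) - 5*(-⅓) = 1 + 5/3 = 8/3 ≈ 2.6667)
M = 54
g = 13 (g = 3*(8/3) + 5 = 8 + 5 = 13)
g*(-147 + M) = 13*(-147 + 54) = 13*(-93) = -1209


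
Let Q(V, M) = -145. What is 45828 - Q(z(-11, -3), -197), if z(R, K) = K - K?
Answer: 45973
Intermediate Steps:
z(R, K) = 0
45828 - Q(z(-11, -3), -197) = 45828 - 1*(-145) = 45828 + 145 = 45973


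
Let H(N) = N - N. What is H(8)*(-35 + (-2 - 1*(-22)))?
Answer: 0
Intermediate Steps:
H(N) = 0
H(8)*(-35 + (-2 - 1*(-22))) = 0*(-35 + (-2 - 1*(-22))) = 0*(-35 + (-2 + 22)) = 0*(-35 + 20) = 0*(-15) = 0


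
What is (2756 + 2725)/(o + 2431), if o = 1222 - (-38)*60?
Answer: 5481/5933 ≈ 0.92382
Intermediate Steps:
o = 3502 (o = 1222 - 1*(-2280) = 1222 + 2280 = 3502)
(2756 + 2725)/(o + 2431) = (2756 + 2725)/(3502 + 2431) = 5481/5933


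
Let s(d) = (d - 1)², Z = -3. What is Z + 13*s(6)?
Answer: 322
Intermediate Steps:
s(d) = (-1 + d)²
Z + 13*s(6) = -3 + 13*(-1 + 6)² = -3 + 13*5² = -3 + 13*25 = -3 + 325 = 322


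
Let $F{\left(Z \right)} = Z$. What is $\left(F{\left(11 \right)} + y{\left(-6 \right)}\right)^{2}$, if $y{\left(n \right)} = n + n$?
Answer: $1$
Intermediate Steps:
$y{\left(n \right)} = 2 n$
$\left(F{\left(11 \right)} + y{\left(-6 \right)}\right)^{2} = \left(11 + 2 \left(-6\right)\right)^{2} = \left(11 - 12\right)^{2} = \left(-1\right)^{2} = 1$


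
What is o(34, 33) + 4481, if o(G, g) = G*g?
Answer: 5603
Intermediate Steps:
o(34, 33) + 4481 = 34*33 + 4481 = 1122 + 4481 = 5603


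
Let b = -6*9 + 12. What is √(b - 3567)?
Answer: 3*I*√401 ≈ 60.075*I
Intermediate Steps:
b = -42 (b = -54 + 12 = -42)
√(b - 3567) = √(-42 - 3567) = √(-3609) = 3*I*√401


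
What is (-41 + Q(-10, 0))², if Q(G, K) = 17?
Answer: 576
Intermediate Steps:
(-41 + Q(-10, 0))² = (-41 + 17)² = (-24)² = 576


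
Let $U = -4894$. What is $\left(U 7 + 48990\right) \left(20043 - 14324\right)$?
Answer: $84252308$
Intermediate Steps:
$\left(U 7 + 48990\right) \left(20043 - 14324\right) = \left(\left(-4894\right) 7 + 48990\right) \left(20043 - 14324\right) = \left(-34258 + 48990\right) 5719 = 14732 \cdot 5719 = 84252308$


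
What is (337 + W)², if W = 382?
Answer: 516961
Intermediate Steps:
(337 + W)² = (337 + 382)² = 719² = 516961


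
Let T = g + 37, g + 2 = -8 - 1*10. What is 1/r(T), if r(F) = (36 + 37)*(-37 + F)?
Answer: -1/1460 ≈ -0.00068493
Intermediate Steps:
g = -20 (g = -2 + (-8 - 1*10) = -2 + (-8 - 10) = -2 - 18 = -20)
T = 17 (T = -20 + 37 = 17)
r(F) = -2701 + 73*F (r(F) = 73*(-37 + F) = -2701 + 73*F)
1/r(T) = 1/(-2701 + 73*17) = 1/(-2701 + 1241) = 1/(-1460) = -1/1460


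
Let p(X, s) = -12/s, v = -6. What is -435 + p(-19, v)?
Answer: -433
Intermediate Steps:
-435 + p(-19, v) = -435 - 12/(-6) = -435 - 12*(-⅙) = -435 + 2 = -433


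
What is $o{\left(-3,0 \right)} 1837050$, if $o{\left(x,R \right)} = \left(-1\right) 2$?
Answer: $-3674100$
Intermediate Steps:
$o{\left(x,R \right)} = -2$
$o{\left(-3,0 \right)} 1837050 = \left(-2\right) 1837050 = -3674100$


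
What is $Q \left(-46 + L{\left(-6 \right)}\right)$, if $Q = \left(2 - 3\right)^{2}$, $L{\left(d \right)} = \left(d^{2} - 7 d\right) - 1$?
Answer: $31$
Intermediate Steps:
$L{\left(d \right)} = -1 + d^{2} - 7 d$
$Q = 1$ ($Q = \left(-1\right)^{2} = 1$)
$Q \left(-46 + L{\left(-6 \right)}\right) = 1 \left(-46 - \left(-41 - 36\right)\right) = 1 \left(-46 + \left(-1 + 36 + 42\right)\right) = 1 \left(-46 + 77\right) = 1 \cdot 31 = 31$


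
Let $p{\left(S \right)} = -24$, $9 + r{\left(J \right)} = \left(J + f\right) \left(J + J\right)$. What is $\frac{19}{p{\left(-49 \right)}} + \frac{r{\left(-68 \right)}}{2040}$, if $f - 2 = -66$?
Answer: $\frac{2041}{255} \approx 8.0039$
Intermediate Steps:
$f = -64$ ($f = 2 - 66 = -64$)
$r{\left(J \right)} = -9 + 2 J \left(-64 + J\right)$ ($r{\left(J \right)} = -9 + \left(J - 64\right) \left(J + J\right) = -9 + \left(-64 + J\right) 2 J = -9 + 2 J \left(-64 + J\right)$)
$\frac{19}{p{\left(-49 \right)}} + \frac{r{\left(-68 \right)}}{2040} = \frac{19}{-24} + \frac{-9 - -8704 + 2 \left(-68\right)^{2}}{2040} = 19 \left(- \frac{1}{24}\right) + \left(-9 + 8704 + 2 \cdot 4624\right) \frac{1}{2040} = - \frac{19}{24} + \left(-9 + 8704 + 9248\right) \frac{1}{2040} = - \frac{19}{24} + 17943 \cdot \frac{1}{2040} = - \frac{19}{24} + \frac{5981}{680} = \frac{2041}{255}$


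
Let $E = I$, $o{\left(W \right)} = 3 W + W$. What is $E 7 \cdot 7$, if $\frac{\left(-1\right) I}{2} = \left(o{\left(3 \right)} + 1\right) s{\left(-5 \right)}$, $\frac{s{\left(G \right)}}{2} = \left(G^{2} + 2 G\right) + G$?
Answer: $-25480$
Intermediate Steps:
$s{\left(G \right)} = 2 G^{2} + 6 G$ ($s{\left(G \right)} = 2 \left(\left(G^{2} + 2 G\right) + G\right) = 2 \left(G^{2} + 3 G\right) = 2 G^{2} + 6 G$)
$o{\left(W \right)} = 4 W$
$I = -520$ ($I = - 2 \left(4 \cdot 3 + 1\right) 2 \left(-5\right) \left(3 - 5\right) = - 2 \left(12 + 1\right) 2 \left(-5\right) \left(-2\right) = - 2 \cdot 13 \cdot 20 = \left(-2\right) 260 = -520$)
$E = -520$
$E 7 \cdot 7 = \left(-520\right) 7 \cdot 7 = \left(-3640\right) 7 = -25480$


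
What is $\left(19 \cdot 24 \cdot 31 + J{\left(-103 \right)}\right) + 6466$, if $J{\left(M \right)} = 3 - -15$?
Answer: $20620$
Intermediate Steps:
$J{\left(M \right)} = 18$ ($J{\left(M \right)} = 3 + 15 = 18$)
$\left(19 \cdot 24 \cdot 31 + J{\left(-103 \right)}\right) + 6466 = \left(19 \cdot 24 \cdot 31 + 18\right) + 6466 = \left(456 \cdot 31 + 18\right) + 6466 = \left(14136 + 18\right) + 6466 = 14154 + 6466 = 20620$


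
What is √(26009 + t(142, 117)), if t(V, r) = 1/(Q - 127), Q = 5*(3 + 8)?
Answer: √3745294/12 ≈ 161.27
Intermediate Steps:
Q = 55 (Q = 5*11 = 55)
t(V, r) = -1/72 (t(V, r) = 1/(55 - 127) = 1/(-72) = -1/72)
√(26009 + t(142, 117)) = √(26009 - 1/72) = √(1872647/72) = √3745294/12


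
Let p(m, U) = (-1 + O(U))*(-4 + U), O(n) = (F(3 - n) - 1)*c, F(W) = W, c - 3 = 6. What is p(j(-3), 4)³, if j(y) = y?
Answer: 0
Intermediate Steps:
c = 9 (c = 3 + 6 = 9)
O(n) = 18 - 9*n (O(n) = ((3 - n) - 1)*9 = (2 - n)*9 = 18 - 9*n)
p(m, U) = (-4 + U)*(17 - 9*U) (p(m, U) = (-1 + (18 - 9*U))*(-4 + U) = (17 - 9*U)*(-4 + U) = (-4 + U)*(17 - 9*U))
p(j(-3), 4)³ = (-68 - 9*4² + 53*4)³ = (-68 - 9*16 + 212)³ = (-68 - 144 + 212)³ = 0³ = 0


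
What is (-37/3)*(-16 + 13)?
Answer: 37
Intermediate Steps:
(-37/3)*(-16 + 13) = -37*⅓*(-3) = -37/3*(-3) = 37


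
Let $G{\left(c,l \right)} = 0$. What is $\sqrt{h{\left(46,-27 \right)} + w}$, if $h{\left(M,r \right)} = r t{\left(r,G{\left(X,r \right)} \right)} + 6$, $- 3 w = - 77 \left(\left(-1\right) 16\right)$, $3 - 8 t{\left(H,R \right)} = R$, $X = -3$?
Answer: $\frac{i \sqrt{59730}}{12} \approx 20.366 i$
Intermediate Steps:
$t{\left(H,R \right)} = \frac{3}{8} - \frac{R}{8}$
$w = - \frac{1232}{3}$ ($w = - \frac{\left(-77\right) \left(\left(-1\right) 16\right)}{3} = - \frac{\left(-77\right) \left(-16\right)}{3} = \left(- \frac{1}{3}\right) 1232 = - \frac{1232}{3} \approx -410.67$)
$h{\left(M,r \right)} = 6 + \frac{3 r}{8}$ ($h{\left(M,r \right)} = r \left(\frac{3}{8} - 0\right) + 6 = r \left(\frac{3}{8} + 0\right) + 6 = r \frac{3}{8} + 6 = \frac{3 r}{8} + 6 = 6 + \frac{3 r}{8}$)
$\sqrt{h{\left(46,-27 \right)} + w} = \sqrt{\left(6 + \frac{3}{8} \left(-27\right)\right) - \frac{1232}{3}} = \sqrt{\left(6 - \frac{81}{8}\right) - \frac{1232}{3}} = \sqrt{- \frac{33}{8} - \frac{1232}{3}} = \sqrt{- \frac{9955}{24}} = \frac{i \sqrt{59730}}{12}$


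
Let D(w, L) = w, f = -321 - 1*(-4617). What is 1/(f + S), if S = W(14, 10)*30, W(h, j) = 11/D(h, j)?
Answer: 7/30237 ≈ 0.00023150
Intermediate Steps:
f = 4296 (f = -321 + 4617 = 4296)
W(h, j) = 11/h
S = 165/7 (S = (11/14)*30 = 165/7 ≈ 23.571)
1/(f + S) = 1/(4296 + 165/7) = 1/(30237/7) = 7/30237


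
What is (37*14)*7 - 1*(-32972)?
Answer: 36598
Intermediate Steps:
(37*14)*7 - 1*(-32972) = 518*7 + 32972 = 3626 + 32972 = 36598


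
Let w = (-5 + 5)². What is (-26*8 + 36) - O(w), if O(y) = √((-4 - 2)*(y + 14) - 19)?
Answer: -172 - I*√103 ≈ -172.0 - 10.149*I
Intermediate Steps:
w = 0 (w = 0² = 0)
O(y) = √(-103 - 6*y) (O(y) = √(-6*(14 + y) - 19) = √((-84 - 6*y) - 19) = √(-103 - 6*y))
(-26*8 + 36) - O(w) = (-26*8 + 36) - √(-103 - 6*0) = (-208 + 36) - √(-103 + 0) = -172 - √(-103) = -172 - I*√103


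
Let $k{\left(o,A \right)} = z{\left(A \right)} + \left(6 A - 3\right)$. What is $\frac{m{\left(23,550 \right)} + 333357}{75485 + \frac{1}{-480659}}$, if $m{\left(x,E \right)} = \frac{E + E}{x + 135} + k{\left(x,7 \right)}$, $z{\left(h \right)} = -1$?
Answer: $\frac{4219986546515}{955440341502} \approx 4.4168$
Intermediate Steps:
$k{\left(o,A \right)} = -4 + 6 A$ ($k{\left(o,A \right)} = -1 + \left(6 A - 3\right) = -1 + \left(-3 + 6 A\right) = -4 + 6 A$)
$m{\left(x,E \right)} = 38 + \frac{2 E}{135 + x}$ ($m{\left(x,E \right)} = \frac{E + E}{x + 135} + \left(-4 + 6 \cdot 7\right) = \frac{2 E}{135 + x} + \left(-4 + 42\right) = \frac{2 E}{135 + x} + 38 = 38 + \frac{2 E}{135 + x}$)
$\frac{m{\left(23,550 \right)} + 333357}{75485 + \frac{1}{-480659}} = \frac{\frac{2 \left(2565 + 550 + 19 \cdot 23\right)}{135 + 23} + 333357}{75485 + \frac{1}{-480659}} = \frac{\frac{2 \left(2565 + 550 + 437\right)}{158} + 333357}{75485 - \frac{1}{480659}} = \frac{2 \cdot \frac{1}{158} \cdot 3552 + 333357}{\frac{36282544614}{480659}} = \left(\frac{3552}{79} + 333357\right) \frac{480659}{36282544614} = \frac{26338755}{79} \cdot \frac{480659}{36282544614} = \frac{4219986546515}{955440341502}$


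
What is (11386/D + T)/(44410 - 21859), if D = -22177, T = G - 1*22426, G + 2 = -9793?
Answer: -714576503/500113527 ≈ -1.4288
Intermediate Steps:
G = -9795 (G = -2 - 9793 = -9795)
T = -32221 (T = -9795 - 1*22426 = -9795 - 22426 = -32221)
(11386/D + T)/(44410 - 21859) = (11386/(-22177) - 32221)/(44410 - 21859) = (11386*(-1/22177) - 32221)/22551 = (-11386/22177 - 32221)*(1/22551) = -714576503/22177*1/22551 = -714576503/500113527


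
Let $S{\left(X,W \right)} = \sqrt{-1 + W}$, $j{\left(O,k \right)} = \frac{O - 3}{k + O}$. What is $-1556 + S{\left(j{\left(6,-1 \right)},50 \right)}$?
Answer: $-1549$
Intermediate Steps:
$j{\left(O,k \right)} = \frac{-3 + O}{O + k}$
$-1556 + S{\left(j{\left(6,-1 \right)},50 \right)} = -1556 + \sqrt{-1 + 50} = -1556 + \sqrt{49} = -1556 + 7 = -1549$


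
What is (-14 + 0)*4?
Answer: -56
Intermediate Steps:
(-14 + 0)*4 = -14*4 = -56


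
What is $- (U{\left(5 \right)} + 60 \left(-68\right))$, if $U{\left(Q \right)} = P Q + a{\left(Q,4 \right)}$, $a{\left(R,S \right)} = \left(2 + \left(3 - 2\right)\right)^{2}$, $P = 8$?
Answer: $4031$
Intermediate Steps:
$a{\left(R,S \right)} = 9$ ($a{\left(R,S \right)} = \left(2 + 1\right)^{2} = 3^{2} = 9$)
$U{\left(Q \right)} = 9 + 8 Q$ ($U{\left(Q \right)} = 8 Q + 9 = 9 + 8 Q$)
$- (U{\left(5 \right)} + 60 \left(-68\right)) = - (\left(9 + 8 \cdot 5\right) + 60 \left(-68\right)) = - (\left(9 + 40\right) - 4080) = - (49 - 4080) = \left(-1\right) \left(-4031\right) = 4031$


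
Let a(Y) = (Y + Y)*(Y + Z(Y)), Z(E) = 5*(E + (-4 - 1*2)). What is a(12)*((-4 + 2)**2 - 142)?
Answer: -139104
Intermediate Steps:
Z(E) = -30 + 5*E (Z(E) = 5*(E + (-4 - 2)) = 5*(E - 6) = 5*(-6 + E) = -30 + 5*E)
a(Y) = 2*Y*(-30 + 6*Y) (a(Y) = (Y + Y)*(Y + (-30 + 5*Y)) = (2*Y)*(-30 + 6*Y) = 2*Y*(-30 + 6*Y))
a(12)*((-4 + 2)**2 - 142) = (12*12*(-5 + 12))*((-4 + 2)**2 - 142) = (12*12*7)*((-2)**2 - 142) = 1008*(4 - 142) = 1008*(-138) = -139104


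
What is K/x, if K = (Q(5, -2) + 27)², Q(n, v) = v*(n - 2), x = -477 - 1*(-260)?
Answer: -63/31 ≈ -2.0323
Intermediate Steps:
x = -217 (x = -477 + 260 = -217)
Q(n, v) = v*(-2 + n)
K = 441 (K = (-2*(-2 + 5) + 27)² = (-2*3 + 27)² = (-6 + 27)² = 21² = 441)
K/x = 441/(-217) = 441*(-1/217) = -63/31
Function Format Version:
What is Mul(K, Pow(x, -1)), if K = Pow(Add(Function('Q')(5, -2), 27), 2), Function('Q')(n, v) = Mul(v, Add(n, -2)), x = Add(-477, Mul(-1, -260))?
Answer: Rational(-63, 31) ≈ -2.0323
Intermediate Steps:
x = -217 (x = Add(-477, 260) = -217)
Function('Q')(n, v) = Mul(v, Add(-2, n))
K = 441 (K = Pow(Add(Mul(-2, Add(-2, 5)), 27), 2) = Pow(Add(Mul(-2, 3), 27), 2) = Pow(Add(-6, 27), 2) = Pow(21, 2) = 441)
Mul(K, Pow(x, -1)) = Mul(441, Pow(-217, -1)) = Mul(441, Rational(-1, 217)) = Rational(-63, 31)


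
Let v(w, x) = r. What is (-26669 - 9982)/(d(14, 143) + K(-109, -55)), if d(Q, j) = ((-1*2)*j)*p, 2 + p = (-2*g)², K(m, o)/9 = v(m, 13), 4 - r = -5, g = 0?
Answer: -36651/653 ≈ -56.127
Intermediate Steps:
r = 9 (r = 4 - 1*(-5) = 4 + 5 = 9)
v(w, x) = 9
K(m, o) = 81 (K(m, o) = 9*9 = 81)
p = -2 (p = -2 + (-2*0)² = -2 + 0² = -2 + 0 = -2)
d(Q, j) = 4*j (d(Q, j) = ((-1*2)*j)*(-2) = -2*j*(-2) = 4*j)
(-26669 - 9982)/(d(14, 143) + K(-109, -55)) = (-26669 - 9982)/(4*143 + 81) = -36651/(572 + 81) = -36651/653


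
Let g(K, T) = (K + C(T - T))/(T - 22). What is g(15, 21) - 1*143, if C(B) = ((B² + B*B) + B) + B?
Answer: -158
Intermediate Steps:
C(B) = 2*B + 2*B² (C(B) = ((B² + B²) + B) + B = (2*B² + B) + B = (B + 2*B²) + B = 2*B + 2*B²)
g(K, T) = K/(-22 + T) (g(K, T) = (K + 2*(T - T)*(1 + (T - T)))/(T - 22) = (K + 2*0*(1 + 0))/(-22 + T) = (K + 2*0*1)/(-22 + T) = (K + 0)/(-22 + T) = K/(-22 + T))
g(15, 21) - 1*143 = 15/(-22 + 21) - 1*143 = 15/(-1) - 143 = 15*(-1) - 143 = -15 - 143 = -158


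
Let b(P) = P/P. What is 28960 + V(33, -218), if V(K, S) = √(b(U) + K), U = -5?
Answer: 28960 + √34 ≈ 28966.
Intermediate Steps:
b(P) = 1
V(K, S) = √(1 + K)
28960 + V(33, -218) = 28960 + √(1 + 33) = 28960 + √34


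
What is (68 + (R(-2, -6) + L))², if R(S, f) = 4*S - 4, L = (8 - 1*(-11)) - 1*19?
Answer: 3136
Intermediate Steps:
L = 0 (L = (8 + 11) - 19 = 19 - 19 = 0)
R(S, f) = -4 + 4*S
(68 + (R(-2, -6) + L))² = (68 + ((-4 + 4*(-2)) + 0))² = (68 + ((-4 - 8) + 0))² = (68 + (-12 + 0))² = (68 - 12)² = 56² = 3136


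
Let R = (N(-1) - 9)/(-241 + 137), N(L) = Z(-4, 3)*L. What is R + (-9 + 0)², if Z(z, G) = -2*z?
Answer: 8441/104 ≈ 81.163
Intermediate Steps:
N(L) = 8*L (N(L) = (-2*(-4))*L = 8*L)
R = 17/104 (R = (8*(-1) - 9)/(-241 + 137) = (-8 - 9)/(-104) = -17*(-1/104) = 17/104 ≈ 0.16346)
R + (-9 + 0)² = 17/104 + (-9 + 0)² = 17/104 + (-9)² = 17/104 + 81 = 8441/104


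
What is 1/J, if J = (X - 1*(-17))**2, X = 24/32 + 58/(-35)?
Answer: 19600/5076009 ≈ 0.0038613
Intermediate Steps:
X = -127/140 (X = 24*(1/32) + 58*(-1/35) = 3/4 - 58/35 = -127/140 ≈ -0.90714)
J = 5076009/19600 (J = (-127/140 - 1*(-17))**2 = (-127/140 + 17)**2 = (2253/140)**2 = 5076009/19600 ≈ 258.98)
1/J = 1/(5076009/19600) = 19600/5076009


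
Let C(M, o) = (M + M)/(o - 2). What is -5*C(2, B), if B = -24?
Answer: 10/13 ≈ 0.76923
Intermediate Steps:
C(M, o) = 2*M/(-2 + o) (C(M, o) = (2*M)/(-2 + o) = 2*M/(-2 + o))
-5*C(2, B) = -10*2/(-2 - 24) = -10*2/(-26) = -10*2*(-1)/26 = -5*(-2/13) = 10/13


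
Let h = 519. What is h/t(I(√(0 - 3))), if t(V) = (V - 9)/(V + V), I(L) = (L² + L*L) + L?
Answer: 1038*(√3 + 6*I)/(√3 + 15*I) ≈ 423.39 - 70.969*I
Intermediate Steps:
I(L) = L + 2*L² (I(L) = (L² + L²) + L = 2*L² + L = L + 2*L²)
t(V) = (-9 + V)/(2*V) (t(V) = (-9 + V)/((2*V)) = (-9 + V)*(1/(2*V)) = (-9 + V)/(2*V))
h/t(I(√(0 - 3))) = 519/(((-9 + √(0 - 3)*(1 + 2*√(0 - 3)))/(2*((√(0 - 3)*(1 + 2*√(0 - 3))))))) = 519/(((-9 + √(-3)*(1 + 2*√(-3)))/(2*((√(-3)*(1 + 2*√(-3))))))) = 519/(((-9 + (I*√3)*(1 + 2*(I*√3)))/(2*(((I*√3)*(1 + 2*(I*√3))))))) = 519/(((-9 + (I*√3)*(1 + 2*I*√3))/(2*(((I*√3)*(1 + 2*I*√3)))))) = 519/(((-9 + I*√3*(1 + 2*I*√3))/(2*((I*√3*(1 + 2*I*√3)))))) = 519/(((-I*√3/(3*(1 + 2*I*√3)))*(-9 + I*√3*(1 + 2*I*√3))/2)) = 519/((-I*√3*(-9 + I*√3*(1 + 2*I*√3))/(6*(1 + 2*I*√3)))) = 519*(2*I*√3*(1 + 2*I*√3)/(-9 + I*√3*(1 + 2*I*√3))) = 1038*I*√3*(1 + 2*I*√3)/(-9 + I*√3*(1 + 2*I*√3))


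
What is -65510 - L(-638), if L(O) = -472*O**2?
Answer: 192059258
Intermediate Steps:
-65510 - L(-638) = -65510 - (-472)*(-638)**2 = -65510 - (-472)*407044 = -65510 - 1*(-192124768) = -65510 + 192124768 = 192059258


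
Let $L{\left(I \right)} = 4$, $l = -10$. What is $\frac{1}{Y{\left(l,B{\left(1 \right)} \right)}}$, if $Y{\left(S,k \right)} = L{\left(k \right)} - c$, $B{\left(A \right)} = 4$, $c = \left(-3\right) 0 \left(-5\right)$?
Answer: $\frac{1}{4} \approx 0.25$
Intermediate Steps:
$c = 0$ ($c = 0 \left(-5\right) = 0$)
$Y{\left(S,k \right)} = 4$ ($Y{\left(S,k \right)} = 4 - 0 = 4 + 0 = 4$)
$\frac{1}{Y{\left(l,B{\left(1 \right)} \right)}} = \frac{1}{4}$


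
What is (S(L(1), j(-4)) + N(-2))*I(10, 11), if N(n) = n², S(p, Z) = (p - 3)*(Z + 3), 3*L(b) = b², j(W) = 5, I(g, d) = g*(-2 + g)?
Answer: -4160/3 ≈ -1386.7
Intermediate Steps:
L(b) = b²/3
S(p, Z) = (-3 + p)*(3 + Z)
(S(L(1), j(-4)) + N(-2))*I(10, 11) = ((-9 - 3*5 + 3*((⅓)*1²) + 5*((⅓)*1²)) + (-2)²)*(10*(-2 + 10)) = ((-9 - 15 + 3*((⅓)*1) + 5*((⅓)*1)) + 4)*(10*8) = ((-9 - 15 + 3*(⅓) + 5*(⅓)) + 4)*80 = ((-9 - 15 + 1 + 5/3) + 4)*80 = (-64/3 + 4)*80 = -52/3*80 = -4160/3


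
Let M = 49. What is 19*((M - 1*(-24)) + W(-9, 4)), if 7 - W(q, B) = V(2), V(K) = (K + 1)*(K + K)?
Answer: 1292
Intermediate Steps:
V(K) = 2*K*(1 + K) (V(K) = (1 + K)*(2*K) = 2*K*(1 + K))
W(q, B) = -5 (W(q, B) = 7 - 2*2*(1 + 2) = 7 - 2*2*3 = 7 - 1*12 = 7 - 12 = -5)
19*((M - 1*(-24)) + W(-9, 4)) = 19*((49 - 1*(-24)) - 5) = 19*((49 + 24) - 5) = 19*(73 - 5) = 19*68 = 1292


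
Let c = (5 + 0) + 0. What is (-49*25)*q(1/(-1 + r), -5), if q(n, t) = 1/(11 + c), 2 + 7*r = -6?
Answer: -1225/16 ≈ -76.563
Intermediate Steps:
r = -8/7 (r = -2/7 + (1/7)*(-6) = -2/7 - 6/7 = -8/7 ≈ -1.1429)
c = 5 (c = 5 + 0 = 5)
q(n, t) = 1/16 (q(n, t) = 1/(11 + 5) = 1/16)
(-49*25)*q(1/(-1 + r), -5) = -49*25*(1/16) = -1225*1/16 = -1225/16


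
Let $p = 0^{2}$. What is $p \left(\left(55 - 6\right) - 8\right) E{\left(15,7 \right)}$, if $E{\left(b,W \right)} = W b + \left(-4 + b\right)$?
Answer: $0$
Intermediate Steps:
$E{\left(b,W \right)} = -4 + b + W b$
$p = 0$
$p \left(\left(55 - 6\right) - 8\right) E{\left(15,7 \right)} = 0 \left(\left(55 - 6\right) - 8\right) \left(-4 + 15 + 7 \cdot 15\right) = 0 \left(49 - 8\right) \left(-4 + 15 + 105\right) = 0 \cdot 41 \cdot 116 = 0 \cdot 116 = 0$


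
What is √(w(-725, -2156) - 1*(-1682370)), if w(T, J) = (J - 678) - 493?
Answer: √1679043 ≈ 1295.8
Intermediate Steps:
w(T, J) = -1171 + J (w(T, J) = (-678 + J) - 493 = -1171 + J)
√(w(-725, -2156) - 1*(-1682370)) = √((-1171 - 2156) - 1*(-1682370)) = √(-3327 + 1682370) = √1679043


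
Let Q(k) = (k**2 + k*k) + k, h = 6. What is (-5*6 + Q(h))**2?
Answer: 2304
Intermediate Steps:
Q(k) = k + 2*k**2 (Q(k) = (k**2 + k**2) + k = 2*k**2 + k = k + 2*k**2)
(-5*6 + Q(h))**2 = (-5*6 + 6*(1 + 2*6))**2 = (-30 + 6*(1 + 12))**2 = (-30 + 6*13)**2 = (-30 + 78)**2 = 48**2 = 2304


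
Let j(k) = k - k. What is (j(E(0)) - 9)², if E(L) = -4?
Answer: 81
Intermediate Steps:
j(k) = 0
(j(E(0)) - 9)² = (0 - 9)² = (-9)² = 81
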